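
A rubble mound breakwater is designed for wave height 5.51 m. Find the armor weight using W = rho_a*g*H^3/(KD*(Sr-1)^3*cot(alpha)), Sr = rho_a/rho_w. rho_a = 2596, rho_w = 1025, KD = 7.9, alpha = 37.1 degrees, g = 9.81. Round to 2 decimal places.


Sr = rho_a / rho_w = 2596 / 1025 = 2.532683
(Sr - 1) = 1.532683
(Sr - 1)^3 = 3.600451
cot(37.1) = 1 / tan(37.1) = 1 / 0.756294 = 1.322237
Numerator = 2596 * 9.81 * 5.51^3 = 4260185.3253
Denominator = 7.9 * 3.600451 * 1.322237 = 37.609136
W = 4260185.3253 / 37.609136
W = 113275.28 N

113275.28


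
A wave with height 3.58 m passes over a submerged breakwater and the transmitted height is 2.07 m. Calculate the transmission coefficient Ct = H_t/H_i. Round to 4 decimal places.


Ct = H_t / H_i
Ct = 2.07 / 3.58
Ct = 0.5782

0.5782


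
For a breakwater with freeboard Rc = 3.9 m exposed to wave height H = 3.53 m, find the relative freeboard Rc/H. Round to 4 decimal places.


Relative freeboard = Rc / H
= 3.9 / 3.53
= 1.1048

1.1048


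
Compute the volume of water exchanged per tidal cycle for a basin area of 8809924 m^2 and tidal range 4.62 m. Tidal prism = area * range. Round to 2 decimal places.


Tidal prism = Area * Tidal range
P = 8809924 * 4.62
P = 40701848.88 m^3

40701848.88


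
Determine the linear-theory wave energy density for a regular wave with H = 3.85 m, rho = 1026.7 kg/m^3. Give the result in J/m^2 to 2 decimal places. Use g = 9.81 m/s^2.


E = (1/8) * rho * g * H^2
E = (1/8) * 1026.7 * 9.81 * 3.85^2
E = 0.125 * 1026.7 * 9.81 * 14.8225
E = 18661.39 J/m^2

18661.39


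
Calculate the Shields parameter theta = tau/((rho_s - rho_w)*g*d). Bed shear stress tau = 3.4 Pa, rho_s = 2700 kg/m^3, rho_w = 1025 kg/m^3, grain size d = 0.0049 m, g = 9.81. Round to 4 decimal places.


theta = tau / ((rho_s - rho_w) * g * d)
rho_s - rho_w = 2700 - 1025 = 1675
Denominator = 1675 * 9.81 * 0.0049 = 80.515575
theta = 3.4 / 80.515575
theta = 0.0422

0.0422


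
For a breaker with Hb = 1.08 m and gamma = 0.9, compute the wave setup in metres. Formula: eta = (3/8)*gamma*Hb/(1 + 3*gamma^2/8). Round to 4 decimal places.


eta = (3/8) * gamma * Hb / (1 + 3*gamma^2/8)
Numerator = (3/8) * 0.9 * 1.08 = 0.364500
Denominator = 1 + 3*0.9^2/8 = 1 + 0.303750 = 1.303750
eta = 0.364500 / 1.303750
eta = 0.2796 m

0.2796


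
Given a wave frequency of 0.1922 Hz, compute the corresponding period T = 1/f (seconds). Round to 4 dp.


T = 1 / f
T = 1 / 0.1922
T = 5.2029 s

5.2029


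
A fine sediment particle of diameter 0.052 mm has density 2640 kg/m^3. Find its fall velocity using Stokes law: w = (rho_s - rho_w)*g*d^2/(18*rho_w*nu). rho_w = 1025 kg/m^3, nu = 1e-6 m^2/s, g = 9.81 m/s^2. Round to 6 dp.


w = (rho_s - rho_w) * g * d^2 / (18 * rho_w * nu)
d = 0.052 mm = 0.000052 m
rho_s - rho_w = 2640 - 1025 = 1615
Numerator = 1615 * 9.81 * (0.000052)^2 = 0.000042839878
Denominator = 18 * 1025 * 1e-6 = 0.018450
w = 0.002322 m/s

0.002322


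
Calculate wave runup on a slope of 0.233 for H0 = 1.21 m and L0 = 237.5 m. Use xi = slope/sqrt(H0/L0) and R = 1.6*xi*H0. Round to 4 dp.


xi = slope / sqrt(H0/L0)
H0/L0 = 1.21/237.5 = 0.005095
sqrt(0.005095) = 0.071377
xi = 0.233 / 0.071377 = 3.264337
R = 1.6 * xi * H0 = 1.6 * 3.264337 * 1.21
R = 6.3198 m

6.3198


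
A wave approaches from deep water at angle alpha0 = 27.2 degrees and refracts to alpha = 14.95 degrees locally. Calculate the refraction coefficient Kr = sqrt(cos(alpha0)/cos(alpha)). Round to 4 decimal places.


Kr = sqrt(cos(alpha0) / cos(alpha))
cos(27.2) = 0.889416
cos(14.95) = 0.966151
Kr = sqrt(0.889416 / 0.966151)
Kr = sqrt(0.920577)
Kr = 0.9595

0.9595


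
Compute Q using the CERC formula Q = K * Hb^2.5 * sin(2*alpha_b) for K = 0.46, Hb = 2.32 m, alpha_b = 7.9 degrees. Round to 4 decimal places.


Q = K * Hb^2.5 * sin(2 * alpha_b)
Hb^2.5 = 2.32^2.5 = 8.198227
sin(2 * 7.9) = sin(15.8) = 0.272280
Q = 0.46 * 8.198227 * 0.272280
Q = 1.0268 m^3/s

1.0268


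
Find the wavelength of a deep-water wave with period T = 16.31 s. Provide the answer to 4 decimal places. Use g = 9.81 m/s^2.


L0 = g * T^2 / (2 * pi)
L0 = 9.81 * 16.31^2 / (2 * pi)
L0 = 9.81 * 266.0161 / 6.28319
L0 = 2609.6179 / 6.28319
L0 = 415.3336 m

415.3336


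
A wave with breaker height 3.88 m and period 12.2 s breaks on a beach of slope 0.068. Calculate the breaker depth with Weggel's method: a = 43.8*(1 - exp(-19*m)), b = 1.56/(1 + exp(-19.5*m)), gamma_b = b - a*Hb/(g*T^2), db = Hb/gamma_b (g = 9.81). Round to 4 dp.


a = 43.8 * (1 - exp(-19 * m))
exp(-19 * 0.068) = exp(-1.2920) = 0.274721
a = 43.8 * (1 - 0.274721) = 31.767229
b = 1.56 / (1 + exp(-19.5 * m))
exp(-19.5 * 0.068) = exp(-1.3260) = 0.265537
b = 1.56 / (1 + 0.265537) = 1.232678
Hb / (g * T^2) = 3.88 / (9.81 * 12.2^2) = 3.88 / 1460.1204 = 0.00265732
gamma_b = b - a * Hb/(g*T^2) = 1.232678 - 31.767229 * 0.00265732 = 1.148262
db = Hb / gamma_b = 3.88 / 1.148262
db = 3.3790 m

3.3790


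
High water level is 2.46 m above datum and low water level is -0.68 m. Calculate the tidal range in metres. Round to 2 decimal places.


Tidal range = High water - Low water
Tidal range = 2.46 - (-0.68)
Tidal range = 3.14 m

3.14


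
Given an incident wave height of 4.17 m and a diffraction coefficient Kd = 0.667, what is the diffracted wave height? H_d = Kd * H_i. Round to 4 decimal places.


H_d = Kd * H_i
H_d = 0.667 * 4.17
H_d = 2.7814 m

2.7814


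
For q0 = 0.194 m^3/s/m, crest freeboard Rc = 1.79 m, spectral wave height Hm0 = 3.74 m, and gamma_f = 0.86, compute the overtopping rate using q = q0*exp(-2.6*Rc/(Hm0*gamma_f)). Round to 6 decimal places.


q = q0 * exp(-2.6 * Rc / (Hm0 * gamma_f))
Exponent = -2.6 * 1.79 / (3.74 * 0.86)
= -2.6 * 1.79 / 3.2164
= -1.446959
exp(-1.446959) = 0.235285
q = 0.194 * 0.235285
q = 0.045645 m^3/s/m

0.045645


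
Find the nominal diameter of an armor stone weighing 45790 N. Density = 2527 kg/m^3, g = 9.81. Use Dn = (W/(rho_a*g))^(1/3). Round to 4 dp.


V = W / (rho_a * g)
V = 45790 / (2527 * 9.81)
V = 45790 / 24789.87
V = 1.847125 m^3
Dn = V^(1/3) = 1.847125^(1/3)
Dn = 1.2270 m

1.2270


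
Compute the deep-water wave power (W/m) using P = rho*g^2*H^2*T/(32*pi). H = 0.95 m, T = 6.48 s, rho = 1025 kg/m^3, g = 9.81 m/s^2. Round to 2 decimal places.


P = rho * g^2 * H^2 * T / (32 * pi)
P = 1025 * 9.81^2 * 0.95^2 * 6.48 / (32 * pi)
P = 1025 * 96.2361 * 0.9025 * 6.48 / 100.53096
P = 5738.31 W/m

5738.31


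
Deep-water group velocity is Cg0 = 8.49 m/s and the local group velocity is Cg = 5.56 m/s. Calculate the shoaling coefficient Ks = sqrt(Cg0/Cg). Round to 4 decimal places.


Ks = sqrt(Cg0 / Cg)
Ks = sqrt(8.49 / 5.56)
Ks = sqrt(1.5270)
Ks = 1.2357

1.2357


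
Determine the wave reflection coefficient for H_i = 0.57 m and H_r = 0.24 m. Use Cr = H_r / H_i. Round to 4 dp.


Cr = H_r / H_i
Cr = 0.24 / 0.57
Cr = 0.4211

0.4211


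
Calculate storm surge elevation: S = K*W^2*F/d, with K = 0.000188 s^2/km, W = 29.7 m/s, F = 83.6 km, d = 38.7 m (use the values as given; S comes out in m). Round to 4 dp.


S = K * W^2 * F / d
W^2 = 29.7^2 = 882.09
S = 0.000188 * 882.09 * 83.6 / 38.7
Numerator = 0.000188 * 882.09 * 83.6 = 13.863632
S = 13.863632 / 38.7 = 0.3582 m

0.3582


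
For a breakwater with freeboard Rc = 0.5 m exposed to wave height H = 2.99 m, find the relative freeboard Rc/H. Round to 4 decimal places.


Relative freeboard = Rc / H
= 0.5 / 2.99
= 0.1672

0.1672


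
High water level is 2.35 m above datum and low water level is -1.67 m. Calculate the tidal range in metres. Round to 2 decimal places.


Tidal range = High water - Low water
Tidal range = 2.35 - (-1.67)
Tidal range = 4.02 m

4.02


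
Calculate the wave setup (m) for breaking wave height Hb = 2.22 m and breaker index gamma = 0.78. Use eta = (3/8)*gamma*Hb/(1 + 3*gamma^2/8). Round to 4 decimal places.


eta = (3/8) * gamma * Hb / (1 + 3*gamma^2/8)
Numerator = (3/8) * 0.78 * 2.22 = 0.649350
Denominator = 1 + 3*0.78^2/8 = 1 + 0.228150 = 1.228150
eta = 0.649350 / 1.228150
eta = 0.5287 m

0.5287


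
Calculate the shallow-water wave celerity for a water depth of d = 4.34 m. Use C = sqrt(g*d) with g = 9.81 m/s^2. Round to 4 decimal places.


Using the shallow-water approximation:
C = sqrt(g * d) = sqrt(9.81 * 4.34)
C = sqrt(42.5754)
C = 6.5250 m/s

6.5250


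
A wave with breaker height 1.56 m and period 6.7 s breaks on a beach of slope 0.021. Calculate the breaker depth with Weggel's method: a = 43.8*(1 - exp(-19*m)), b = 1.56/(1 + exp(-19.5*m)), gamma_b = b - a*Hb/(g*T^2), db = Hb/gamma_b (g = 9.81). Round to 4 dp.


a = 43.8 * (1 - exp(-19 * m))
exp(-19 * 0.021) = exp(-0.3990) = 0.670991
a = 43.8 * (1 - 0.670991) = 14.410607
b = 1.56 / (1 + exp(-19.5 * m))
exp(-19.5 * 0.021) = exp(-0.4095) = 0.663982
b = 1.56 / (1 + 0.663982) = 0.937510
Hb / (g * T^2) = 1.56 / (9.81 * 6.7^2) = 1.56 / 440.3709 = 0.00354247
gamma_b = b - a * Hb/(g*T^2) = 0.937510 - 14.410607 * 0.00354247 = 0.886461
db = Hb / gamma_b = 1.56 / 0.886461
db = 1.7598 m

1.7598


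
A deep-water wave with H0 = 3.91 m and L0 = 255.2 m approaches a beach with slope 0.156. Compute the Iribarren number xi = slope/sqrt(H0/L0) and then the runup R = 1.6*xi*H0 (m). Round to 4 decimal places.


xi = slope / sqrt(H0/L0)
H0/L0 = 3.91/255.2 = 0.015321
sqrt(0.015321) = 0.123779
xi = 0.156 / 0.123779 = 1.260308
R = 1.6 * xi * H0 = 1.6 * 1.260308 * 3.91
R = 7.8845 m

7.8845


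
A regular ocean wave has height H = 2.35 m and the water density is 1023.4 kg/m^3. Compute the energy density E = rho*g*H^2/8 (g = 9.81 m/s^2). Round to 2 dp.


E = (1/8) * rho * g * H^2
E = (1/8) * 1023.4 * 9.81 * 2.35^2
E = 0.125 * 1023.4 * 9.81 * 5.5225
E = 6930.43 J/m^2

6930.43


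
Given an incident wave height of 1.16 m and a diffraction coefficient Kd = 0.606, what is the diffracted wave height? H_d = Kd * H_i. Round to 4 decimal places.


H_d = Kd * H_i
H_d = 0.606 * 1.16
H_d = 0.7030 m

0.7030


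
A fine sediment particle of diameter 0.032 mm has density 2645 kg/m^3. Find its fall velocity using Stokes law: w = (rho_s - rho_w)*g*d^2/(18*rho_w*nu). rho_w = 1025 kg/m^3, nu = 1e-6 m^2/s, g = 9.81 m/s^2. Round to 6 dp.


w = (rho_s - rho_w) * g * d^2 / (18 * rho_w * nu)
d = 0.032 mm = 0.000032 m
rho_s - rho_w = 2645 - 1025 = 1620
Numerator = 1620 * 9.81 * (0.000032)^2 = 0.000016273613
Denominator = 18 * 1025 * 1e-6 = 0.018450
w = 0.000882 m/s

0.000882


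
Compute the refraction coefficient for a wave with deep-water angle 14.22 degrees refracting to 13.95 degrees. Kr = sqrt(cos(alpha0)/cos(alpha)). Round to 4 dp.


Kr = sqrt(cos(alpha0) / cos(alpha))
cos(14.22) = 0.969360
cos(13.95) = 0.970506
Kr = sqrt(0.969360 / 0.970506)
Kr = sqrt(0.998818)
Kr = 0.9994

0.9994


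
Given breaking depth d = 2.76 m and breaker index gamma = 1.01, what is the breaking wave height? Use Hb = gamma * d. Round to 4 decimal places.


Hb = gamma * d
Hb = 1.01 * 2.76
Hb = 2.7876 m

2.7876


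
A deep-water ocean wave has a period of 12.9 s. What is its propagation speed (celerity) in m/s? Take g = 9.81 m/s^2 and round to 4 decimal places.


We use the deep-water celerity formula:
C = g * T / (2 * pi)
C = 9.81 * 12.9 / (2 * 3.14159...)
C = 126.549000 / 6.283185
C = 20.1409 m/s

20.1409


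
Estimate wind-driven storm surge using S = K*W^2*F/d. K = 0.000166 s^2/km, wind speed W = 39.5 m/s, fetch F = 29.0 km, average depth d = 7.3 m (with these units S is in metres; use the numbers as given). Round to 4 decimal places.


S = K * W^2 * F / d
W^2 = 39.5^2 = 1560.25
S = 0.000166 * 1560.25 * 29.0 / 7.3
Numerator = 0.000166 * 1560.25 * 29.0 = 7.511043
S = 7.511043 / 7.3 = 1.0289 m

1.0289


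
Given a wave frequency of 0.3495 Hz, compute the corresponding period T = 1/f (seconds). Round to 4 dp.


T = 1 / f
T = 1 / 0.3495
T = 2.8612 s

2.8612


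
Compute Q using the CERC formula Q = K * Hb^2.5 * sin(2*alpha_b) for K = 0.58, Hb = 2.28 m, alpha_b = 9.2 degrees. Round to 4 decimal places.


Q = K * Hb^2.5 * sin(2 * alpha_b)
Hb^2.5 = 2.28^2.5 = 7.849412
sin(2 * 9.2) = sin(18.4) = 0.315649
Q = 0.58 * 7.849412 * 0.315649
Q = 1.4370 m^3/s

1.4370


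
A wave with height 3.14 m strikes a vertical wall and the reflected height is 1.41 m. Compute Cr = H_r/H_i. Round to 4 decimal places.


Cr = H_r / H_i
Cr = 1.41 / 3.14
Cr = 0.4490

0.4490


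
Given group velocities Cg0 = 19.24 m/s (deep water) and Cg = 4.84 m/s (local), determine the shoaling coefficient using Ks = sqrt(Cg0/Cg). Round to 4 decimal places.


Ks = sqrt(Cg0 / Cg)
Ks = sqrt(19.24 / 4.84)
Ks = sqrt(3.9752)
Ks = 1.9938

1.9938


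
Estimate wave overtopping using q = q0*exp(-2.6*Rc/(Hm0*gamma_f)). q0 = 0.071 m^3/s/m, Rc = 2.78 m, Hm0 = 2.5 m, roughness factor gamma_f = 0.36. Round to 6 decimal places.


q = q0 * exp(-2.6 * Rc / (Hm0 * gamma_f))
Exponent = -2.6 * 2.78 / (2.5 * 0.36)
= -2.6 * 2.78 / 0.9000
= -8.031111
exp(-8.031111) = 0.000325
q = 0.071 * 0.000325
q = 0.000023 m^3/s/m

0.000023


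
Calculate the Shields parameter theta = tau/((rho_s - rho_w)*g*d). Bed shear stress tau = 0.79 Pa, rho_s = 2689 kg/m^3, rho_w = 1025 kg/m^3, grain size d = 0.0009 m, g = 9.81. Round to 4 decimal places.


theta = tau / ((rho_s - rho_w) * g * d)
rho_s - rho_w = 2689 - 1025 = 1664
Denominator = 1664 * 9.81 * 0.0009 = 14.691456
theta = 0.79 / 14.691456
theta = 0.0538

0.0538


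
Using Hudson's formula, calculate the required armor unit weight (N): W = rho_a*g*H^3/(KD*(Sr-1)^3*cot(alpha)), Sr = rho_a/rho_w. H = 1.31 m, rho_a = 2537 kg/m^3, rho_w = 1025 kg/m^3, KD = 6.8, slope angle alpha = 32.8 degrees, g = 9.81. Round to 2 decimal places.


Sr = rho_a / rho_w = 2537 / 1025 = 2.475122
(Sr - 1) = 1.475122
(Sr - 1)^3 = 3.209843
cot(32.8) = 1 / tan(32.8) = 1 / 0.644456 = 1.551696
Numerator = 2537 * 9.81 * 1.31^3 = 55950.4214
Denominator = 6.8 * 3.209843 * 1.551696 = 33.868768
W = 55950.4214 / 33.868768
W = 1651.98 N

1651.98


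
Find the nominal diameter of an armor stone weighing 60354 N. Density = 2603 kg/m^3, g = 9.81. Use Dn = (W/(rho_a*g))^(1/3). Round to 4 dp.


V = W / (rho_a * g)
V = 60354 / (2603 * 9.81)
V = 60354 / 25535.43
V = 2.363540 m^3
Dn = V^(1/3) = 2.363540^(1/3)
Dn = 1.3321 m

1.3321


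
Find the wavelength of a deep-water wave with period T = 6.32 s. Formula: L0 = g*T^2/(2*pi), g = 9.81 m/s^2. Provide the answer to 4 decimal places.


L0 = g * T^2 / (2 * pi)
L0 = 9.81 * 6.32^2 / (2 * pi)
L0 = 9.81 * 39.9424 / 6.28319
L0 = 391.8349 / 6.28319
L0 = 62.3625 m

62.3625


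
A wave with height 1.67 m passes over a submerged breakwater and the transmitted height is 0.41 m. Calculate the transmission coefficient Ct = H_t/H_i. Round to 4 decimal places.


Ct = H_t / H_i
Ct = 0.41 / 1.67
Ct = 0.2455

0.2455


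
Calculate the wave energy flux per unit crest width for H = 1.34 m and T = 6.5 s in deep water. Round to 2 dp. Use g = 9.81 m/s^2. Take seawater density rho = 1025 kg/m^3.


P = rho * g^2 * H^2 * T / (32 * pi)
P = 1025 * 9.81^2 * 1.34^2 * 6.5 / (32 * pi)
P = 1025 * 96.2361 * 1.7956 * 6.5 / 100.53096
P = 11452.10 W/m

11452.10


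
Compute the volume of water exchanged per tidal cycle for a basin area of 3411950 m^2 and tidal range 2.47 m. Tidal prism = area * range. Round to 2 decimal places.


Tidal prism = Area * Tidal range
P = 3411950 * 2.47
P = 8427516.50 m^3

8427516.50


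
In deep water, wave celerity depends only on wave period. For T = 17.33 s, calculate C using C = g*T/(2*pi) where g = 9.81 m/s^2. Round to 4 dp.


We use the deep-water celerity formula:
C = g * T / (2 * pi)
C = 9.81 * 17.33 / (2 * 3.14159...)
C = 170.007300 / 6.283185
C = 27.0575 m/s

27.0575


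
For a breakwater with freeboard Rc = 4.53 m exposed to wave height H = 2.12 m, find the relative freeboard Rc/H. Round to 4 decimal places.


Relative freeboard = Rc / H
= 4.53 / 2.12
= 2.1368

2.1368


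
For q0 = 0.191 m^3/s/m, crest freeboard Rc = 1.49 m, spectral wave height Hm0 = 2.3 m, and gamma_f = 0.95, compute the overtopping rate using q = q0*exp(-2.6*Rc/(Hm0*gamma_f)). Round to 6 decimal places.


q = q0 * exp(-2.6 * Rc / (Hm0 * gamma_f))
Exponent = -2.6 * 1.49 / (2.3 * 0.95)
= -2.6 * 1.49 / 2.1850
= -1.772998
exp(-1.772998) = 0.169823
q = 0.191 * 0.169823
q = 0.032436 m^3/s/m

0.032436


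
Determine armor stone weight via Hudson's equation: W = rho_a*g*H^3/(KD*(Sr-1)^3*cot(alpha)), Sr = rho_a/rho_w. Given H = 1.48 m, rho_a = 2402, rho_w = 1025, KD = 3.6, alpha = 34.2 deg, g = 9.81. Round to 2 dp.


Sr = rho_a / rho_w = 2402 / 1025 = 2.343415
(Sr - 1) = 1.343415
(Sr - 1)^3 = 2.424545
cot(34.2) = 1 / tan(34.2) = 1 / 0.679599 = 1.471455
Numerator = 2402 * 9.81 * 1.48^3 = 76388.3548
Denominator = 3.6 * 2.424545 * 1.471455 = 12.843394
W = 76388.3548 / 12.843394
W = 5947.68 N

5947.68


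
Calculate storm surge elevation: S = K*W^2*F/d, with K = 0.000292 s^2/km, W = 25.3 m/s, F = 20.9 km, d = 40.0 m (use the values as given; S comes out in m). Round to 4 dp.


S = K * W^2 * F / d
W^2 = 25.3^2 = 640.09
S = 0.000292 * 640.09 * 20.9 / 40.0
Numerator = 0.000292 * 640.09 * 20.9 = 3.906341
S = 3.906341 / 40.0 = 0.0977 m

0.0977


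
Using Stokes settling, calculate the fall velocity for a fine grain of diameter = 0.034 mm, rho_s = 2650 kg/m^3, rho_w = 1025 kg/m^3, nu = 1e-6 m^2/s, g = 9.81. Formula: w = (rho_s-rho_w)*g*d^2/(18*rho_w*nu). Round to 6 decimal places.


w = (rho_s - rho_w) * g * d^2 / (18 * rho_w * nu)
d = 0.034 mm = 0.000034 m
rho_s - rho_w = 2650 - 1025 = 1625
Numerator = 1625 * 9.81 * (0.000034)^2 = 0.000018428085
Denominator = 18 * 1025 * 1e-6 = 0.018450
w = 0.000999 m/s

0.000999


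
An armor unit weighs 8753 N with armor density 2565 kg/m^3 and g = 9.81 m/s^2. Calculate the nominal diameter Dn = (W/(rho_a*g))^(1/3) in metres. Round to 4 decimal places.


V = W / (rho_a * g)
V = 8753 / (2565 * 9.81)
V = 8753 / 25162.65
V = 0.347857 m^3
Dn = V^(1/3) = 0.347857^(1/3)
Dn = 0.7033 m

0.7033


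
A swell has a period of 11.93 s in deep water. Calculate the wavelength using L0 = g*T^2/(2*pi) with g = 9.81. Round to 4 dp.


L0 = g * T^2 / (2 * pi)
L0 = 9.81 * 11.93^2 / (2 * pi)
L0 = 9.81 * 142.3249 / 6.28319
L0 = 1396.2073 / 6.28319
L0 = 222.2133 m

222.2133


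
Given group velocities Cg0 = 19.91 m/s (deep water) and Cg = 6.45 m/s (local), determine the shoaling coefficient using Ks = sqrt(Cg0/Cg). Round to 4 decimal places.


Ks = sqrt(Cg0 / Cg)
Ks = sqrt(19.91 / 6.45)
Ks = sqrt(3.0868)
Ks = 1.7569

1.7569


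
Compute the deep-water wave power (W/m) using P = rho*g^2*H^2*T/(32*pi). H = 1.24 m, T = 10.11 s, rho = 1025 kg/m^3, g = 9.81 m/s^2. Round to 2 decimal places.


P = rho * g^2 * H^2 * T / (32 * pi)
P = 1025 * 9.81^2 * 1.24^2 * 10.11 / (32 * pi)
P = 1025 * 96.2361 * 1.5376 * 10.11 / 100.53096
P = 15253.05 W/m

15253.05


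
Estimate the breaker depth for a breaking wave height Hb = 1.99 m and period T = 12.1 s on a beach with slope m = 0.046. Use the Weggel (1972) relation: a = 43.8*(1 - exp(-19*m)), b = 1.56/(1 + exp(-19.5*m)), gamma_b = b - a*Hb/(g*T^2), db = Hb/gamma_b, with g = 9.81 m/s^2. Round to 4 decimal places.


a = 43.8 * (1 - exp(-19 * m))
exp(-19 * 0.046) = exp(-0.8740) = 0.417279
a = 43.8 * (1 - 0.417279) = 25.523176
b = 1.56 / (1 + exp(-19.5 * m))
exp(-19.5 * 0.046) = exp(-0.8970) = 0.407791
b = 1.56 / (1 + 0.407791) = 1.108119
Hb / (g * T^2) = 1.99 / (9.81 * 12.1^2) = 1.99 / 1436.2821 = 0.00138552
gamma_b = b - a * Hb/(g*T^2) = 1.108119 - 25.523176 * 0.00138552 = 1.072756
db = Hb / gamma_b = 1.99 / 1.072756
db = 1.8550 m

1.8550


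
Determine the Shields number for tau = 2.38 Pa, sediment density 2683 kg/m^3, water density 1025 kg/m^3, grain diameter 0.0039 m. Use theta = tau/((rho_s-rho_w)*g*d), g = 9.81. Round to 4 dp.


theta = tau / ((rho_s - rho_w) * g * d)
rho_s - rho_w = 2683 - 1025 = 1658
Denominator = 1658 * 9.81 * 0.0039 = 63.433422
theta = 2.38 / 63.433422
theta = 0.0375

0.0375


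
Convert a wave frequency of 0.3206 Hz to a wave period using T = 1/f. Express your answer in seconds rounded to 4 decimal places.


T = 1 / f
T = 1 / 0.3206
T = 3.1192 s

3.1192


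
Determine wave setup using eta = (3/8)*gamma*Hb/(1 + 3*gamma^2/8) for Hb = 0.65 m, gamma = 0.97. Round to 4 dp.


eta = (3/8) * gamma * Hb / (1 + 3*gamma^2/8)
Numerator = (3/8) * 0.97 * 0.65 = 0.236438
Denominator = 1 + 3*0.97^2/8 = 1 + 0.352838 = 1.352838
eta = 0.236438 / 1.352838
eta = 0.1748 m

0.1748


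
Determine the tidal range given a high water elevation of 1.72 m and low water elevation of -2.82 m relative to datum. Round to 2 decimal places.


Tidal range = High water - Low water
Tidal range = 1.72 - (-2.82)
Tidal range = 4.54 m

4.54


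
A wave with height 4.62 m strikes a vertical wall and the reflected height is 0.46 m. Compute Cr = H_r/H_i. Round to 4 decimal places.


Cr = H_r / H_i
Cr = 0.46 / 4.62
Cr = 0.0996

0.0996


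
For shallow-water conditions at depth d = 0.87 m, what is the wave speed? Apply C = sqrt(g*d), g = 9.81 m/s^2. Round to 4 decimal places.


Using the shallow-water approximation:
C = sqrt(g * d) = sqrt(9.81 * 0.87)
C = sqrt(8.5347)
C = 2.9214 m/s

2.9214


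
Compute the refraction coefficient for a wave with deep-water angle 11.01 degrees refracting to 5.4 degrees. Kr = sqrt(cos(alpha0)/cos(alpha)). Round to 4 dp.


Kr = sqrt(cos(alpha0) / cos(alpha))
cos(11.01) = 0.981594
cos(5.4) = 0.995562
Kr = sqrt(0.981594 / 0.995562)
Kr = sqrt(0.985970)
Kr = 0.9930

0.9930


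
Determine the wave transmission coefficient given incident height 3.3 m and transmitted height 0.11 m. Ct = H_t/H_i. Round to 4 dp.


Ct = H_t / H_i
Ct = 0.11 / 3.3
Ct = 0.0333

0.0333


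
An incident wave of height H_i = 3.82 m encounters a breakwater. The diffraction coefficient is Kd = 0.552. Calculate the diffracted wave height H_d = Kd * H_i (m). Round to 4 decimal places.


H_d = Kd * H_i
H_d = 0.552 * 3.82
H_d = 2.1086 m

2.1086


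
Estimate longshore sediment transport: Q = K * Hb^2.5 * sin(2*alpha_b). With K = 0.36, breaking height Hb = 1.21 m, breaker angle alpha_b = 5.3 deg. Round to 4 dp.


Q = K * Hb^2.5 * sin(2 * alpha_b)
Hb^2.5 = 1.21^2.5 = 1.610510
sin(2 * 5.3) = sin(10.6) = 0.183951
Q = 0.36 * 1.610510 * 0.183951
Q = 0.1067 m^3/s

0.1067


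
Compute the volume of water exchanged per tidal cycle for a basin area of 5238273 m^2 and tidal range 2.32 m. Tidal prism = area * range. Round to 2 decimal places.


Tidal prism = Area * Tidal range
P = 5238273 * 2.32
P = 12152793.36 m^3

12152793.36


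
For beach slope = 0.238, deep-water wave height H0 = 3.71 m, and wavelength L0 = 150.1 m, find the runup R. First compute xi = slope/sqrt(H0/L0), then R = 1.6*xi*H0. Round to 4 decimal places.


xi = slope / sqrt(H0/L0)
H0/L0 = 3.71/150.1 = 0.024717
sqrt(0.024717) = 0.157216
xi = 0.238 / 0.157216 = 1.513841
R = 1.6 * xi * H0 = 1.6 * 1.513841 * 3.71
R = 8.9862 m

8.9862


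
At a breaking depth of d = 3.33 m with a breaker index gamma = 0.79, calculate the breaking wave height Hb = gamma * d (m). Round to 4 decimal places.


Hb = gamma * d
Hb = 0.79 * 3.33
Hb = 2.6307 m

2.6307


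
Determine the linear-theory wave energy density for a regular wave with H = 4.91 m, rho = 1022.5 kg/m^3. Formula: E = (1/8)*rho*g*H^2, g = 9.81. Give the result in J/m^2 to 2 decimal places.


E = (1/8) * rho * g * H^2
E = (1/8) * 1022.5 * 9.81 * 4.91^2
E = 0.125 * 1022.5 * 9.81 * 24.1081
E = 30227.72 J/m^2

30227.72


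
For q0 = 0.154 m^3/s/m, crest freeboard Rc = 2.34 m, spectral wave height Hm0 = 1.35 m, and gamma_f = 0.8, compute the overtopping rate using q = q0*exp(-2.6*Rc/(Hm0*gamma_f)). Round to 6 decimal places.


q = q0 * exp(-2.6 * Rc / (Hm0 * gamma_f))
Exponent = -2.6 * 2.34 / (1.35 * 0.8)
= -2.6 * 2.34 / 1.0800
= -5.633333
exp(-5.633333) = 0.003577
q = 0.154 * 0.003577
q = 0.000551 m^3/s/m

0.000551


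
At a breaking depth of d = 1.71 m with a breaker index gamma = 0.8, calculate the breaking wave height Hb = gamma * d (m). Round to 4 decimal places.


Hb = gamma * d
Hb = 0.8 * 1.71
Hb = 1.3680 m

1.3680


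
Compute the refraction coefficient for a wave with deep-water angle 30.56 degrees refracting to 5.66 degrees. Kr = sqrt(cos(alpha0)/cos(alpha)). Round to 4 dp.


Kr = sqrt(cos(alpha0) / cos(alpha))
cos(30.56) = 0.861097
cos(5.66) = 0.995125
Kr = sqrt(0.861097 / 0.995125)
Kr = sqrt(0.865316)
Kr = 0.9302

0.9302


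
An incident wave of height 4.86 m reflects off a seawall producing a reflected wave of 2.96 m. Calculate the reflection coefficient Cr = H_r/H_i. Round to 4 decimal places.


Cr = H_r / H_i
Cr = 2.96 / 4.86
Cr = 0.6091

0.6091


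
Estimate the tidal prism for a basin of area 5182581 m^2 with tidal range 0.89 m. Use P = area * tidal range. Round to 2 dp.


Tidal prism = Area * Tidal range
P = 5182581 * 0.89
P = 4612497.09 m^3

4612497.09


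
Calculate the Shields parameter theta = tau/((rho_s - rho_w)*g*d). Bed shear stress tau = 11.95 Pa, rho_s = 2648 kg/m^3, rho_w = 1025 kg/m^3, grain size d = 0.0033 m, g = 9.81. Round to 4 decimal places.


theta = tau / ((rho_s - rho_w) * g * d)
rho_s - rho_w = 2648 - 1025 = 1623
Denominator = 1623 * 9.81 * 0.0033 = 52.541379
theta = 11.95 / 52.541379
theta = 0.2274

0.2274


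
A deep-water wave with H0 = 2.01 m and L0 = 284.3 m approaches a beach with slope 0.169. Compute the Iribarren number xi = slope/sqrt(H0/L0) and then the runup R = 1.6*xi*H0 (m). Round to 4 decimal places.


xi = slope / sqrt(H0/L0)
H0/L0 = 2.01/284.3 = 0.007070
sqrt(0.007070) = 0.084083
xi = 0.169 / 0.084083 = 2.009912
R = 1.6 * xi * H0 = 1.6 * 2.009912 * 2.01
R = 6.4639 m

6.4639


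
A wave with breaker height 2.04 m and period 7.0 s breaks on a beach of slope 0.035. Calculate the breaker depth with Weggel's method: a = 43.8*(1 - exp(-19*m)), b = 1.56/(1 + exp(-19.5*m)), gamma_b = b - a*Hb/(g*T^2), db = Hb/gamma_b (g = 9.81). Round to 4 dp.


a = 43.8 * (1 - exp(-19 * m))
exp(-19 * 0.035) = exp(-0.6650) = 0.514274
a = 43.8 * (1 - 0.514274) = 21.274819
b = 1.56 / (1 + exp(-19.5 * m))
exp(-19.5 * 0.035) = exp(-0.6825) = 0.505352
b = 1.56 / (1 + 0.505352) = 1.036302
Hb / (g * T^2) = 2.04 / (9.81 * 7.0^2) = 2.04 / 480.6900 = 0.00424390
gamma_b = b - a * Hb/(g*T^2) = 1.036302 - 21.274819 * 0.00424390 = 0.946014
db = Hb / gamma_b = 2.04 / 0.946014
db = 2.1564 m

2.1564


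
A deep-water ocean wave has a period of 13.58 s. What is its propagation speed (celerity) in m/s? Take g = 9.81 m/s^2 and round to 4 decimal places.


We use the deep-water celerity formula:
C = g * T / (2 * pi)
C = 9.81 * 13.58 / (2 * 3.14159...)
C = 133.219800 / 6.283185
C = 21.2026 m/s

21.2026


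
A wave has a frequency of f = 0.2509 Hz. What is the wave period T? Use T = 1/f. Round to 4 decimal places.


T = 1 / f
T = 1 / 0.2509
T = 3.9857 s

3.9857


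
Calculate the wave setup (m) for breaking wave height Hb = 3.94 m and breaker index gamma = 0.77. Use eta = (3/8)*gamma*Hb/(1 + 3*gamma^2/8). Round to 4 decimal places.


eta = (3/8) * gamma * Hb / (1 + 3*gamma^2/8)
Numerator = (3/8) * 0.77 * 3.94 = 1.137675
Denominator = 1 + 3*0.77^2/8 = 1 + 0.222338 = 1.222338
eta = 1.137675 / 1.222338
eta = 0.9307 m

0.9307


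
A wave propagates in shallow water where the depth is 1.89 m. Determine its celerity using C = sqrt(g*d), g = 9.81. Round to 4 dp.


Using the shallow-water approximation:
C = sqrt(g * d) = sqrt(9.81 * 1.89)
C = sqrt(18.5409)
C = 4.3059 m/s

4.3059


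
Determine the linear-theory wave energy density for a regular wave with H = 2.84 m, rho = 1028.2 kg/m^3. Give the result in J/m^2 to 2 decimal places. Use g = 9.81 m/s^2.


E = (1/8) * rho * g * H^2
E = (1/8) * 1028.2 * 9.81 * 2.84^2
E = 0.125 * 1028.2 * 9.81 * 8.0656
E = 10169.35 J/m^2

10169.35


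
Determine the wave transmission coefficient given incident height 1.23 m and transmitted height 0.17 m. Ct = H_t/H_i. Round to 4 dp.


Ct = H_t / H_i
Ct = 0.17 / 1.23
Ct = 0.1382

0.1382


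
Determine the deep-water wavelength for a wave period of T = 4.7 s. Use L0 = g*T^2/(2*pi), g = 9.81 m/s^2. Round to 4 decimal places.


L0 = g * T^2 / (2 * pi)
L0 = 9.81 * 4.7^2 / (2 * pi)
L0 = 9.81 * 22.0900 / 6.28319
L0 = 216.7029 / 6.28319
L0 = 34.4893 m

34.4893


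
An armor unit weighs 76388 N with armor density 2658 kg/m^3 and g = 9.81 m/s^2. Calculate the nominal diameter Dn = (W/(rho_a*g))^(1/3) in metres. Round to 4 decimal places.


V = W / (rho_a * g)
V = 76388 / (2658 * 9.81)
V = 76388 / 26074.98
V = 2.929552 m^3
Dn = V^(1/3) = 2.929552^(1/3)
Dn = 1.4309 m

1.4309


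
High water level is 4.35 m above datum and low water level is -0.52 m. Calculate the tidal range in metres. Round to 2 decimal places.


Tidal range = High water - Low water
Tidal range = 4.35 - (-0.52)
Tidal range = 4.87 m

4.87


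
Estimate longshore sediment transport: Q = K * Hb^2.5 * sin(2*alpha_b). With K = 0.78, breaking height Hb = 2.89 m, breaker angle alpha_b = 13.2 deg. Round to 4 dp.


Q = K * Hb^2.5 * sin(2 * alpha_b)
Hb^2.5 = 2.89^2.5 = 14.198570
sin(2 * 13.2) = sin(26.4) = 0.444635
Q = 0.78 * 14.198570 * 0.444635
Q = 4.9243 m^3/s

4.9243


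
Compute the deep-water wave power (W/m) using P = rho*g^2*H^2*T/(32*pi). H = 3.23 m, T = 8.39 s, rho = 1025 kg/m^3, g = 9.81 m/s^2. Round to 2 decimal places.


P = rho * g^2 * H^2 * T / (32 * pi)
P = 1025 * 9.81^2 * 3.23^2 * 8.39 / (32 * pi)
P = 1025 * 96.2361 * 10.4329 * 8.39 / 100.53096
P = 85887.32 W/m

85887.32


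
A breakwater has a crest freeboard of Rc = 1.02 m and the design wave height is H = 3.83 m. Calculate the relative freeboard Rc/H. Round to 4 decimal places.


Relative freeboard = Rc / H
= 1.02 / 3.83
= 0.2663

0.2663


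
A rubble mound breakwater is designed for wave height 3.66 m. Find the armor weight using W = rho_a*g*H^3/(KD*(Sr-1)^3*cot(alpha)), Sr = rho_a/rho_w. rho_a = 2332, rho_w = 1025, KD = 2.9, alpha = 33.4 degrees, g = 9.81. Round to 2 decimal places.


Sr = rho_a / rho_w = 2332 / 1025 = 2.275122
(Sr - 1) = 1.275122
(Sr - 1)^3 = 2.073267
cot(33.4) = 1 / tan(33.4) = 1 / 0.659379 = 1.516580
Numerator = 2332 * 9.81 * 3.66^3 = 1121607.2546
Denominator = 2.9 * 2.073267 * 1.516580 = 9.118394
W = 1121607.2546 / 9.118394
W = 123004.91 N

123004.91


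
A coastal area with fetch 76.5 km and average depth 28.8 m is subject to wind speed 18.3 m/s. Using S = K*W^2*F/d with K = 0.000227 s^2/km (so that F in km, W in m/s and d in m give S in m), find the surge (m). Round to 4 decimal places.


S = K * W^2 * F / d
W^2 = 18.3^2 = 334.89
S = 0.000227 * 334.89 * 76.5 / 28.8
Numerator = 0.000227 * 334.89 * 76.5 = 5.815532
S = 5.815532 / 28.8 = 0.2019 m

0.2019


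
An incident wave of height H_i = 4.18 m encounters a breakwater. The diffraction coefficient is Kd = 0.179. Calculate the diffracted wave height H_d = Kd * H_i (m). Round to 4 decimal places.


H_d = Kd * H_i
H_d = 0.179 * 4.18
H_d = 0.7482 m

0.7482


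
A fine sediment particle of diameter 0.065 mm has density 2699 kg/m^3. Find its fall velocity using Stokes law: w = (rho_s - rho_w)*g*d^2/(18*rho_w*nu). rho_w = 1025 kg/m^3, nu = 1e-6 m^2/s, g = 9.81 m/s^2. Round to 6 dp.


w = (rho_s - rho_w) * g * d^2 / (18 * rho_w * nu)
d = 0.065 mm = 0.000065 m
rho_s - rho_w = 2699 - 1025 = 1674
Numerator = 1674 * 9.81 * (0.000065)^2 = 0.000069382697
Denominator = 18 * 1025 * 1e-6 = 0.018450
w = 0.003761 m/s

0.003761


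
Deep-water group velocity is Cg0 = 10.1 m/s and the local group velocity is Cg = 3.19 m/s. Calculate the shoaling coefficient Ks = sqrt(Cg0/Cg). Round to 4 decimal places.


Ks = sqrt(Cg0 / Cg)
Ks = sqrt(10.1 / 3.19)
Ks = sqrt(3.1661)
Ks = 1.7794

1.7794


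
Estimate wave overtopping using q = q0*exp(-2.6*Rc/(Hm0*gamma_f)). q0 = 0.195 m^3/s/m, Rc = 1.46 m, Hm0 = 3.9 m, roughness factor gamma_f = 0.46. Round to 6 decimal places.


q = q0 * exp(-2.6 * Rc / (Hm0 * gamma_f))
Exponent = -2.6 * 1.46 / (3.9 * 0.46)
= -2.6 * 1.46 / 1.7940
= -2.115942
exp(-2.115942) = 0.120520
q = 0.195 * 0.120520
q = 0.023501 m^3/s/m

0.023501


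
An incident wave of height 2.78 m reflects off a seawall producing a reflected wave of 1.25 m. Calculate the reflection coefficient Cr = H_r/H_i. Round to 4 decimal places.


Cr = H_r / H_i
Cr = 1.25 / 2.78
Cr = 0.4496

0.4496


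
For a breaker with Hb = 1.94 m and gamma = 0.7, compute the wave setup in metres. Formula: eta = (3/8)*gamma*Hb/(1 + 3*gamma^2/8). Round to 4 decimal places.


eta = (3/8) * gamma * Hb / (1 + 3*gamma^2/8)
Numerator = (3/8) * 0.7 * 1.94 = 0.509250
Denominator = 1 + 3*0.7^2/8 = 1 + 0.183750 = 1.183750
eta = 0.509250 / 1.183750
eta = 0.4302 m

0.4302


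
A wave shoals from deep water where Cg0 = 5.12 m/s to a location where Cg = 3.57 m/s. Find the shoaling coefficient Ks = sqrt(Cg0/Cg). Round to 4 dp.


Ks = sqrt(Cg0 / Cg)
Ks = sqrt(5.12 / 3.57)
Ks = sqrt(1.4342)
Ks = 1.1976

1.1976


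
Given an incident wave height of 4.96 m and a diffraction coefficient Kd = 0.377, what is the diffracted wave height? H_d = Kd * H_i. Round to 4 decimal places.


H_d = Kd * H_i
H_d = 0.377 * 4.96
H_d = 1.8699 m

1.8699


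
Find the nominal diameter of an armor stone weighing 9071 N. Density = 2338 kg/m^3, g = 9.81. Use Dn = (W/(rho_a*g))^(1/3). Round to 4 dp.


V = W / (rho_a * g)
V = 9071 / (2338 * 9.81)
V = 9071 / 22935.78
V = 0.395496 m^3
Dn = V^(1/3) = 0.395496^(1/3)
Dn = 0.7340 m

0.7340


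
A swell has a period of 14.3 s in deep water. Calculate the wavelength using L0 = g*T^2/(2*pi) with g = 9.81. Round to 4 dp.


L0 = g * T^2 / (2 * pi)
L0 = 9.81 * 14.3^2 / (2 * pi)
L0 = 9.81 * 204.4900 / 6.28319
L0 = 2006.0469 / 6.28319
L0 = 319.2723 m

319.2723


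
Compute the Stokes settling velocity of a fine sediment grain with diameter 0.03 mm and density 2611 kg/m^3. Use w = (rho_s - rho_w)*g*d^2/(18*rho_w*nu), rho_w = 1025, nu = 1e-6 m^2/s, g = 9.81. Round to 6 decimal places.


w = (rho_s - rho_w) * g * d^2 / (18 * rho_w * nu)
d = 0.03 mm = 0.000030 m
rho_s - rho_w = 2611 - 1025 = 1586
Numerator = 1586 * 9.81 * (0.000030)^2 = 0.000014002794
Denominator = 18 * 1025 * 1e-6 = 0.018450
w = 0.000759 m/s

0.000759


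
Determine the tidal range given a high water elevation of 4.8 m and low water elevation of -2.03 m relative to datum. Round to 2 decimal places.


Tidal range = High water - Low water
Tidal range = 4.8 - (-2.03)
Tidal range = 6.83 m

6.83


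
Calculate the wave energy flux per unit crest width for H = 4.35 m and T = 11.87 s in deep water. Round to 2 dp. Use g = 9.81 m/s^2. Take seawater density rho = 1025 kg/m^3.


P = rho * g^2 * H^2 * T / (32 * pi)
P = 1025 * 9.81^2 * 4.35^2 * 11.87 / (32 * pi)
P = 1025 * 96.2361 * 18.9225 * 11.87 / 100.53096
P = 220389.68 W/m

220389.68


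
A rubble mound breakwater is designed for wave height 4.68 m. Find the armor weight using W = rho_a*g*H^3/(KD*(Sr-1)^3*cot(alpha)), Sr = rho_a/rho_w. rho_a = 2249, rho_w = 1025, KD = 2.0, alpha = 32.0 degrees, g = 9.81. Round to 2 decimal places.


Sr = rho_a / rho_w = 2249 / 1025 = 2.194146
(Sr - 1) = 1.194146
(Sr - 1)^3 = 1.702835
cot(32.0) = 1 / tan(32.0) = 1 / 0.624869 = 1.600335
Numerator = 2249 * 9.81 * 4.68^3 = 2261497.0316
Denominator = 2.0 * 1.702835 * 1.600335 = 5.450212
W = 2261497.0316 / 5.450212
W = 414937.41 N

414937.41


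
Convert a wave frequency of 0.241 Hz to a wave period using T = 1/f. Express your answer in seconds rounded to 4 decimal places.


T = 1 / f
T = 1 / 0.241
T = 4.1494 s

4.1494


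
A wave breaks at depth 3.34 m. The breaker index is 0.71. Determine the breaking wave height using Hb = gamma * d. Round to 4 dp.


Hb = gamma * d
Hb = 0.71 * 3.34
Hb = 2.3714 m

2.3714


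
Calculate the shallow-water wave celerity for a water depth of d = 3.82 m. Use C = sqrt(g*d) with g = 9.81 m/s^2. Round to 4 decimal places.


Using the shallow-water approximation:
C = sqrt(g * d) = sqrt(9.81 * 3.82)
C = sqrt(37.4742)
C = 6.1216 m/s

6.1216


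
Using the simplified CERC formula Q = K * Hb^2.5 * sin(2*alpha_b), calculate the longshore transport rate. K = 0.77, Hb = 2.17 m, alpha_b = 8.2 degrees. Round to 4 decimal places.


Q = K * Hb^2.5 * sin(2 * alpha_b)
Hb^2.5 = 2.17^2.5 = 6.936643
sin(2 * 8.2) = sin(16.4) = 0.282341
Q = 0.77 * 6.936643 * 0.282341
Q = 1.5080 m^3/s

1.5080


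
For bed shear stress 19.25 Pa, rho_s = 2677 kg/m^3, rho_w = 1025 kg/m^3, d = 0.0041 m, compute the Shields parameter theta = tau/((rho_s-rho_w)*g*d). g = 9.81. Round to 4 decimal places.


theta = tau / ((rho_s - rho_w) * g * d)
rho_s - rho_w = 2677 - 1025 = 1652
Denominator = 1652 * 9.81 * 0.0041 = 66.445092
theta = 19.25 / 66.445092
theta = 0.2897

0.2897


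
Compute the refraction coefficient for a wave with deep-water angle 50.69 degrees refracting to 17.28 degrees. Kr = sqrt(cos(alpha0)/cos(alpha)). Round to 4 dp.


Kr = sqrt(cos(alpha0) / cos(alpha))
cos(50.69) = 0.633516
cos(17.28) = 0.954865
Kr = sqrt(0.633516 / 0.954865)
Kr = sqrt(0.663462)
Kr = 0.8145

0.8145


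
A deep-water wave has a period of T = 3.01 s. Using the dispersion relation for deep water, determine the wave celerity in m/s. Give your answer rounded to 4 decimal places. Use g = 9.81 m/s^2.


We use the deep-water celerity formula:
C = g * T / (2 * pi)
C = 9.81 * 3.01 / (2 * 3.14159...)
C = 29.528100 / 6.283185
C = 4.6995 m/s

4.6995


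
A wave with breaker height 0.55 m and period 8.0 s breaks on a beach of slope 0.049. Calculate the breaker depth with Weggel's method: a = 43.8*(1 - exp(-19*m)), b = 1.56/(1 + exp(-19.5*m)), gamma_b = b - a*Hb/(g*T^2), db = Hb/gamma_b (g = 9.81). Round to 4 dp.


a = 43.8 * (1 - exp(-19 * m))
exp(-19 * 0.049) = exp(-0.9310) = 0.394159
a = 43.8 * (1 - 0.394159) = 26.535820
b = 1.56 / (1 + exp(-19.5 * m))
exp(-19.5 * 0.049) = exp(-0.9555) = 0.384620
b = 1.56 / (1 + 0.384620) = 1.126663
Hb / (g * T^2) = 0.55 / (9.81 * 8.0^2) = 0.55 / 627.8400 = 0.00087602
gamma_b = b - a * Hb/(g*T^2) = 1.126663 - 26.535820 * 0.00087602 = 1.103417
db = Hb / gamma_b = 0.55 / 1.103417
db = 0.4985 m

0.4985


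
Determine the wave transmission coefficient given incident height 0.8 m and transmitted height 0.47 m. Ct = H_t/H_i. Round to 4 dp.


Ct = H_t / H_i
Ct = 0.47 / 0.8
Ct = 0.5875

0.5875


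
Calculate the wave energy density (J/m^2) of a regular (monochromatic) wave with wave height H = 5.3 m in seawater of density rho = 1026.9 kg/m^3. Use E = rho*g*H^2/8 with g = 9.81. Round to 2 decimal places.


E = (1/8) * rho * g * H^2
E = (1/8) * 1026.9 * 9.81 * 5.3^2
E = 0.125 * 1026.9 * 9.81 * 28.0900
E = 35371.94 J/m^2

35371.94


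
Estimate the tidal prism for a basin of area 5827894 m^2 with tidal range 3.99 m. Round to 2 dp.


Tidal prism = Area * Tidal range
P = 5827894 * 3.99
P = 23253297.06 m^3

23253297.06


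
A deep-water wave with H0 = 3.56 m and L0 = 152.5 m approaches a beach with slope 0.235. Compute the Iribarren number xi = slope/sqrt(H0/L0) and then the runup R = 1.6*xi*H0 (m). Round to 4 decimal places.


xi = slope / sqrt(H0/L0)
H0/L0 = 3.56/152.5 = 0.023344
sqrt(0.023344) = 0.152788
xi = 0.235 / 0.152788 = 1.538076
R = 1.6 * xi * H0 = 1.6 * 1.538076 * 3.56
R = 8.7609 m

8.7609


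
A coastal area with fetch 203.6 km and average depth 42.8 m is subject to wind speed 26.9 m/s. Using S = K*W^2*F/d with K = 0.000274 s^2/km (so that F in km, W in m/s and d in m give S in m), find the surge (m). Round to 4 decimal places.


S = K * W^2 * F / d
W^2 = 26.9^2 = 723.61
S = 0.000274 * 723.61 * 203.6 / 42.8
Numerator = 0.000274 * 723.61 * 203.6 = 40.367597
S = 40.367597 / 42.8 = 0.9432 m

0.9432


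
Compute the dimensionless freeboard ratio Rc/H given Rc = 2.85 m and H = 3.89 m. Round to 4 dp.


Relative freeboard = Rc / H
= 2.85 / 3.89
= 0.7326

0.7326


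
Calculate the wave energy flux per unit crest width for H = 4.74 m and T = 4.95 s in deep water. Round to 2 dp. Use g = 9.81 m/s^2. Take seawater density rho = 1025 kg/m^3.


P = rho * g^2 * H^2 * T / (32 * pi)
P = 1025 * 9.81^2 * 4.74^2 * 4.95 / (32 * pi)
P = 1025 * 96.2361 * 22.4676 * 4.95 / 100.53096
P = 109124.91 W/m

109124.91
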